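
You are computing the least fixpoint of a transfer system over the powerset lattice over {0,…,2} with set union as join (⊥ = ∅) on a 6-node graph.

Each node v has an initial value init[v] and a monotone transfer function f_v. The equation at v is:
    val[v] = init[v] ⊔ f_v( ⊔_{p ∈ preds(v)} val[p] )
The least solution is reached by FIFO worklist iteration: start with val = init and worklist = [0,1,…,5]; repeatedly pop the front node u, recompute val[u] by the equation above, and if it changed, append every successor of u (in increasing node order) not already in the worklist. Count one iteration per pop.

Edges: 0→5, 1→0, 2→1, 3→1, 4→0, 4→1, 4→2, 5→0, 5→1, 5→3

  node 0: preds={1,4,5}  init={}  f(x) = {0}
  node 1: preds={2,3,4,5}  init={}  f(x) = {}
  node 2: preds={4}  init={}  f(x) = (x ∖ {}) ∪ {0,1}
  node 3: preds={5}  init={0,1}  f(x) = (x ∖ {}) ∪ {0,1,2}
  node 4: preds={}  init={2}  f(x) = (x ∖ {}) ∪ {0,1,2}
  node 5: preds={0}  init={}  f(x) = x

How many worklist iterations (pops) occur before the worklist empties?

Worklist (10 pops):
  #1 pop 0: in={2} → {0} (was {}); enqueue []
  #2 pop 1: in={0,1,2} → {} (no change)
  #3 pop 2: in={2} → {0,1,2} (was {}); enqueue [1]
  #4 pop 3: in={} → {0,1,2} (was {0,1}); enqueue []
  #5 pop 4: in={} → {0,1,2} (was {2}); enqueue [0,2]
  #6 pop 5: in={0} → {0} (was {}); enqueue [3]
  #7 pop 1: in={0,1,2} → {} (no change)
  #8 pop 0: in={0,1,2} → {0} (no change)
  #9 pop 2: in={0,1,2} → {0,1,2} (no change)
  #10 pop 3: in={0} → {0,1,2} (no change)

Fixpoint:
  val[0] = {0}
  val[1] = {}
  val[2] = {0,1,2}
  val[3] = {0,1,2}
  val[4] = {0,1,2}
  val[5] = {0}

10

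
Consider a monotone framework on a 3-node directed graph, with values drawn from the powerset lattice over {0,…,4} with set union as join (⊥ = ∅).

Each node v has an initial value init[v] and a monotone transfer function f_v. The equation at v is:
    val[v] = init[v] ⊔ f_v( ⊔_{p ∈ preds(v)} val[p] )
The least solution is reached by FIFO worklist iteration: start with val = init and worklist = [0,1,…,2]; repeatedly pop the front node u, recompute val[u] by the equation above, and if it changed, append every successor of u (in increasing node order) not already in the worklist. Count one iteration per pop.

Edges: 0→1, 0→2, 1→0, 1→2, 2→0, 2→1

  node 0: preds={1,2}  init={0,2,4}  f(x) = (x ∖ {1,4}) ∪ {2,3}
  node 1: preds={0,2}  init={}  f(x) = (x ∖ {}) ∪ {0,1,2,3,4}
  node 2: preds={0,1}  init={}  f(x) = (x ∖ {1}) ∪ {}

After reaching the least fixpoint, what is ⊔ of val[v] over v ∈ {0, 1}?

Iteration log — 5 steps:
  step 1. node 0  ⊔preds={}  new={0,2,3,4}  old={0,2,4}  +wl: 
  step 2. node 1  ⊔preds={0,2,3,4}  new={0,1,2,3,4}  old={}  +wl: 0
  step 3. node 2  ⊔preds={0,1,2,3,4}  new={0,2,3,4}  old={}  +wl: 1
  step 4. node 0  ⊔preds={0,1,2,3,4}  new={0,2,3,4}  stable
  step 5. node 1  ⊔preds={0,2,3,4}  new={0,1,2,3,4}  stable

Least fixpoint reached:
  node 0: {0,2,3,4}
  node 1: {0,1,2,3,4}
  node 2: {0,2,3,4}

{0,1,2,3,4}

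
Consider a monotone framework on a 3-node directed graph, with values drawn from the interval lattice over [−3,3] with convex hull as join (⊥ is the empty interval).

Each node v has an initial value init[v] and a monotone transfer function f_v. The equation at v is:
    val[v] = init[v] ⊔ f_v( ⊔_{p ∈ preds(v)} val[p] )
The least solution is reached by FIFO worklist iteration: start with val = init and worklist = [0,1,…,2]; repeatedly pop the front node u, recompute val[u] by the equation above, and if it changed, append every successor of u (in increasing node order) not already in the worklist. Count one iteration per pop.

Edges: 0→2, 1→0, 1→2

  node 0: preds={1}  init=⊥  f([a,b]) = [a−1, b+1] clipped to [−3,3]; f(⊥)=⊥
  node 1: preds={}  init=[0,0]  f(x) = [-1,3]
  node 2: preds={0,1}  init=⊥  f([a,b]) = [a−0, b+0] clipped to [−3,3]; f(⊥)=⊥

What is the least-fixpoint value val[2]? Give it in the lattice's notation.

[-2,3]

Iteration log — 5 steps:
  step 1. node 0  ⊔preds=[0,0]  new=[-1,1]  old=⊥  +wl: 
  step 2. node 1  ⊔preds=⊥  new=[-1,3]  old=[0,0]  +wl: 0
  step 3. node 2  ⊔preds=[-1,3]  new=[-1,3]  old=⊥  +wl: 
  step 4. node 0  ⊔preds=[-1,3]  new=[-2,3]  old=[-1,1]  +wl: 2
  step 5. node 2  ⊔preds=[-2,3]  new=[-2,3]  old=[-1,3]  +wl: 

Least fixpoint reached:
  node 0: [-2,3]
  node 1: [-1,3]
  node 2: [-2,3]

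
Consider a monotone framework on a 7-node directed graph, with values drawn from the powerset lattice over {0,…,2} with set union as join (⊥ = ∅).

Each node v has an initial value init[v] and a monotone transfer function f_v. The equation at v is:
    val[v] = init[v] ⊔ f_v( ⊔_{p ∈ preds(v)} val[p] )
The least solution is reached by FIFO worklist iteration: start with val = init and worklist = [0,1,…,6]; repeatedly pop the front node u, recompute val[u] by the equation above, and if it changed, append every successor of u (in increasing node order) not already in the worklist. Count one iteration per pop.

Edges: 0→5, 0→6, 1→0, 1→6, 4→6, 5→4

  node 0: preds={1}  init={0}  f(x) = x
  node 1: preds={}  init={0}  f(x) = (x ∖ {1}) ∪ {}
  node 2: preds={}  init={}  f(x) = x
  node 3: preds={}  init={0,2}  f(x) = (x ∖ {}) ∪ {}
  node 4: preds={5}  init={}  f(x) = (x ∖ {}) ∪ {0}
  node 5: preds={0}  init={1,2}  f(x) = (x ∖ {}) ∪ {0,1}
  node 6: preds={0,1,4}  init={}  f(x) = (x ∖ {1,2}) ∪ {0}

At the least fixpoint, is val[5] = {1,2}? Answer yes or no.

no

Worklist (8 pops):
  #1 pop 0: in={0} → {0} (no change)
  #2 pop 1: in={} → {0} (no change)
  #3 pop 2: in={} → {} (no change)
  #4 pop 3: in={} → {0,2} (no change)
  #5 pop 4: in={1,2} → {0,1,2} (was {}); enqueue []
  #6 pop 5: in={0} → {0,1,2} (was {1,2}); enqueue [4]
  #7 pop 6: in={0,1,2} → {0} (was {}); enqueue []
  #8 pop 4: in={0,1,2} → {0,1,2} (no change)

Fixpoint:
  val[0] = {0}
  val[1] = {0}
  val[2] = {}
  val[3] = {0,2}
  val[4] = {0,1,2}
  val[5] = {0,1,2}
  val[6] = {0}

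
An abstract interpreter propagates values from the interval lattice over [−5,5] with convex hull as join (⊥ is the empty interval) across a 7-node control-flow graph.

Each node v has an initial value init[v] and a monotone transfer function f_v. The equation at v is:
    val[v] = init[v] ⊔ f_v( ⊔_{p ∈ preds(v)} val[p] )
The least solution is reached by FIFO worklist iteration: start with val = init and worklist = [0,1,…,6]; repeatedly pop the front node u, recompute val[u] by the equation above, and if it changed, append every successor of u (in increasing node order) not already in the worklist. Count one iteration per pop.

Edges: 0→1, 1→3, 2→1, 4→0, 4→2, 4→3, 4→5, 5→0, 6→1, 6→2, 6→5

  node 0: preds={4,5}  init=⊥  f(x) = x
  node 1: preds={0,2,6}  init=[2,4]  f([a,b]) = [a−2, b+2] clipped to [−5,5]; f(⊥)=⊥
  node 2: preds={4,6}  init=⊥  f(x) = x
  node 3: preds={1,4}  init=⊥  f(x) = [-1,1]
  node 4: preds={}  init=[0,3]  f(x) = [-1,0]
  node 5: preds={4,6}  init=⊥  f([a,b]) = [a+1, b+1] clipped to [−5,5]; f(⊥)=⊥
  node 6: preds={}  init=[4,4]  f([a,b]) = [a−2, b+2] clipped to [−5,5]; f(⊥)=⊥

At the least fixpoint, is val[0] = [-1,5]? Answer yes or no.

Trace (13 dequeues):
  [1] u=0 | in [0,3] | out [0,3] | prev ⊥ | push {}
  [2] u=1 | in [0,4] | out [-2,5] | prev [2,4] | push {}
  [3] u=2 | in [0,4] | out [0,4] | prev ⊥ | push {1}
  [4] u=3 | in [-2,5] | out [-1,1] | prev ⊥ | push {}
  [5] u=4 | in ⊥ | out [-1,3] | prev [0,3] | push {0,2,3}
  [6] u=5 | in [-1,4] | out [0,5] | prev ⊥ | push {}
  [7] u=6 | in ⊥ | out [4,4] | ==
  [8] u=1 | in [0,4] | out [-2,5] | ==
  [9] u=0 | in [-1,5] | out [-1,5] | prev [0,3] | push {1}
  [10] u=2 | in [-1,4] | out [-1,4] | prev [0,4] | push {}
  [11] u=3 | in [-2,5] | out [-1,1] | ==
  [12] u=1 | in [-1,5] | out [-3,5] | prev [-2,5] | push {3}
  [13] u=3 | in [-3,5] | out [-1,1] | ==

Converged values:
  [0] [-1,5]
  [1] [-3,5]
  [2] [-1,4]
  [3] [-1,1]
  [4] [-1,3]
  [5] [0,5]
  [6] [4,4]

yes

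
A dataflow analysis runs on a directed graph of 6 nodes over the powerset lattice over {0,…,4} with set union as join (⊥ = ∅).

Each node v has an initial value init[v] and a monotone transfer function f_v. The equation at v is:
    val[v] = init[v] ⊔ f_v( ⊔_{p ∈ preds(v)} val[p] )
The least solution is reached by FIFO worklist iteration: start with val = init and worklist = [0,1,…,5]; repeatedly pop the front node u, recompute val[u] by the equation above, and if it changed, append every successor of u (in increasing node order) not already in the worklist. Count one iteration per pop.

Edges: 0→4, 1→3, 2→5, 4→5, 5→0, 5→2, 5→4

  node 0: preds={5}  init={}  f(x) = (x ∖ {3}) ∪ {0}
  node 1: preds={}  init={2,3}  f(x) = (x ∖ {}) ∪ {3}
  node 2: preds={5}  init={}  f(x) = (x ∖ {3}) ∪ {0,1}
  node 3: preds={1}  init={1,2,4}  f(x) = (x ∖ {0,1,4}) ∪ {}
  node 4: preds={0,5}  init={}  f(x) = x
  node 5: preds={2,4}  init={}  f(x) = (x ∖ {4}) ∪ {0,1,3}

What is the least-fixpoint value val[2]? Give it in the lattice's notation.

{0,1}

Trace (10 dequeues):
  [1] u=0 | in {} | out {0} | prev {} | push {}
  [2] u=1 | in {} | out {2,3} | ==
  [3] u=2 | in {} | out {0,1} | prev {} | push {}
  [4] u=3 | in {2,3} | out {1,2,3,4} | prev {1,2,4} | push {}
  [5] u=4 | in {0} | out {0} | prev {} | push {}
  [6] u=5 | in {0,1} | out {0,1,3} | prev {} | push {0,2,4}
  [7] u=0 | in {0,1,3} | out {0,1} | prev {0} | push {}
  [8] u=2 | in {0,1,3} | out {0,1} | ==
  [9] u=4 | in {0,1,3} | out {0,1,3} | prev {0} | push {5}
  [10] u=5 | in {0,1,3} | out {0,1,3} | ==

Converged values:
  [0] {0,1}
  [1] {2,3}
  [2] {0,1}
  [3] {1,2,3,4}
  [4] {0,1,3}
  [5] {0,1,3}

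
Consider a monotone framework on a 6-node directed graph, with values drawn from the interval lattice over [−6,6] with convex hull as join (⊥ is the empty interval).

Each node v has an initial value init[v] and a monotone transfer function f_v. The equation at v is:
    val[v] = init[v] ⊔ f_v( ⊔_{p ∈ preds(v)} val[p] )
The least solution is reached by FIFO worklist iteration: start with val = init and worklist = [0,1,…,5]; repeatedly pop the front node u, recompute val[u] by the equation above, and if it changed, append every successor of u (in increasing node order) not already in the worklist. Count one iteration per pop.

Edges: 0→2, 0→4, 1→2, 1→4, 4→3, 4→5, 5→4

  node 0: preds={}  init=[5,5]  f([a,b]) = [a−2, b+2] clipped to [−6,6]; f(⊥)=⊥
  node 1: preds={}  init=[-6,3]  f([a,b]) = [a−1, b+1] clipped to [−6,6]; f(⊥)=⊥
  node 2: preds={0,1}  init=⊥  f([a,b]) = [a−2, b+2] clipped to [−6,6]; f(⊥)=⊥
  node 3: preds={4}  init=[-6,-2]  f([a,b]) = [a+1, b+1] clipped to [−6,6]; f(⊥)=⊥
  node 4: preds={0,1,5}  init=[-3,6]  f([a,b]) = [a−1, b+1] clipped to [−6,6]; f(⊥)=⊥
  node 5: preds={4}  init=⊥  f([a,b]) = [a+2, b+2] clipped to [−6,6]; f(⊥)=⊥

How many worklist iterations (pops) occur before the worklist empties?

8

Iteration log — 8 steps:
  step 1. node 0  ⊔preds=⊥  new=[5,5]  stable
  step 2. node 1  ⊔preds=⊥  new=[-6,3]  stable
  step 3. node 2  ⊔preds=[-6,5]  new=[-6,6]  old=⊥  +wl: 
  step 4. node 3  ⊔preds=[-3,6]  new=[-6,6]  old=[-6,-2]  +wl: 
  step 5. node 4  ⊔preds=[-6,5]  new=[-6,6]  old=[-3,6]  +wl: 3
  step 6. node 5  ⊔preds=[-6,6]  new=[-4,6]  old=⊥  +wl: 4
  step 7. node 3  ⊔preds=[-6,6]  new=[-6,6]  stable
  step 8. node 4  ⊔preds=[-6,6]  new=[-6,6]  stable

Least fixpoint reached:
  node 0: [5,5]
  node 1: [-6,3]
  node 2: [-6,6]
  node 3: [-6,6]
  node 4: [-6,6]
  node 5: [-4,6]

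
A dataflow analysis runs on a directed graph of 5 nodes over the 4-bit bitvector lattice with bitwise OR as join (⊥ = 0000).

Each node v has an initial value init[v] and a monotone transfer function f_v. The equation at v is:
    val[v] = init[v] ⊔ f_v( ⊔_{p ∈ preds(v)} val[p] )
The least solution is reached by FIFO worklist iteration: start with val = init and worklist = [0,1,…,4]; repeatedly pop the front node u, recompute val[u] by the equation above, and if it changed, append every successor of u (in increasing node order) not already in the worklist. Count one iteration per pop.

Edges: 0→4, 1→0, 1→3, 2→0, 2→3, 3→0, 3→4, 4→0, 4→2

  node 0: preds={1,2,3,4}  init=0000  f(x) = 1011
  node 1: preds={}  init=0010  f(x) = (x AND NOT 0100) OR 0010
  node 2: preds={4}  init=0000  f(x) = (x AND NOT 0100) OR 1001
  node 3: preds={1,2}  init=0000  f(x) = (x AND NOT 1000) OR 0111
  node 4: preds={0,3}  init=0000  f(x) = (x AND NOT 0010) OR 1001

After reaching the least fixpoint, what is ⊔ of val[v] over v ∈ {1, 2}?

1011

Iteration log — 7 steps:
  step 1. node 0  ⊔preds=0010  new=1011  old=0000  +wl: 
  step 2. node 1  ⊔preds=0000  new=0010  stable
  step 3. node 2  ⊔preds=0000  new=1001  old=0000  +wl: 0
  step 4. node 3  ⊔preds=1011  new=0111  old=0000  +wl: 
  step 5. node 4  ⊔preds=1111  new=1101  old=0000  +wl: 2
  step 6. node 0  ⊔preds=1111  new=1011  stable
  step 7. node 2  ⊔preds=1101  new=1001  stable

Least fixpoint reached:
  node 0: 1011
  node 1: 0010
  node 2: 1001
  node 3: 0111
  node 4: 1101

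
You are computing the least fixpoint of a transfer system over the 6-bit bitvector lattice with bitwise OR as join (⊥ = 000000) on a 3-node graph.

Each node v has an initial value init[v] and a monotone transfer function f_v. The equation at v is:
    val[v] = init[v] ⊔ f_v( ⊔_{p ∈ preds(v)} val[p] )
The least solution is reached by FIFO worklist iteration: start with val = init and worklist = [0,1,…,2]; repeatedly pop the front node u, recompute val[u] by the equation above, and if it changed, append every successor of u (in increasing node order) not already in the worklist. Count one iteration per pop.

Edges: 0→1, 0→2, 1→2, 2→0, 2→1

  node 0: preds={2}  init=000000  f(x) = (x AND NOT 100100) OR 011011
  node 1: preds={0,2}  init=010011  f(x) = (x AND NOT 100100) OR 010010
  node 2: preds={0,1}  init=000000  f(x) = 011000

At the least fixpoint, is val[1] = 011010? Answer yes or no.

Iteration log — 5 steps:
  step 1. node 0  ⊔preds=000000  new=011011  old=000000  +wl: 
  step 2. node 1  ⊔preds=011011  new=011011  old=010011  +wl: 
  step 3. node 2  ⊔preds=011011  new=011000  old=000000  +wl: 0,1
  step 4. node 0  ⊔preds=011000  new=011011  stable
  step 5. node 1  ⊔preds=011011  new=011011  stable

Least fixpoint reached:
  node 0: 011011
  node 1: 011011
  node 2: 011000

no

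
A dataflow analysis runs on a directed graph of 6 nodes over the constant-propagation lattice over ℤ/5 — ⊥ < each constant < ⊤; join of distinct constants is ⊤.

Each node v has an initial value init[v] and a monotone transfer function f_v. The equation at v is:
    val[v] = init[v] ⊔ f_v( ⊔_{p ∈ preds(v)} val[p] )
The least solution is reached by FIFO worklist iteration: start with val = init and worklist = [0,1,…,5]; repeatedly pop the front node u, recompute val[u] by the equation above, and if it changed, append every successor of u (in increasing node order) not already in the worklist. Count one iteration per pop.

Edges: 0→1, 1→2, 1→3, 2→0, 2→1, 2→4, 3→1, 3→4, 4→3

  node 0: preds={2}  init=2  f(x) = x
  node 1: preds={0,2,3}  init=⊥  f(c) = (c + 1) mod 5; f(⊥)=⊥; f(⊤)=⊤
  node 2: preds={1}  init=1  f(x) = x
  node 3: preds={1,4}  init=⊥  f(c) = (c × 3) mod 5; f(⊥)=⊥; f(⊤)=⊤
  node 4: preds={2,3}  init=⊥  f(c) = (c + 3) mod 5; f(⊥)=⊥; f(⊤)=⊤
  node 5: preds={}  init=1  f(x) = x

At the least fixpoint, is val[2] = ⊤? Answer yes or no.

Worklist (9 pops):
  #1 pop 0: in=1 → ⊤ (was 2); enqueue []
  #2 pop 1: in=⊤ → ⊤ (was ⊥); enqueue []
  #3 pop 2: in=⊤ → ⊤ (was 1); enqueue [0,1]
  #4 pop 3: in=⊤ → ⊤ (was ⊥); enqueue []
  #5 pop 4: in=⊤ → ⊤ (was ⊥); enqueue [3]
  #6 pop 5: in=⊥ → 1 (no change)
  #7 pop 0: in=⊤ → ⊤ (no change)
  #8 pop 1: in=⊤ → ⊤ (no change)
  #9 pop 3: in=⊤ → ⊤ (no change)

Fixpoint:
  val[0] = ⊤
  val[1] = ⊤
  val[2] = ⊤
  val[3] = ⊤
  val[4] = ⊤
  val[5] = 1

yes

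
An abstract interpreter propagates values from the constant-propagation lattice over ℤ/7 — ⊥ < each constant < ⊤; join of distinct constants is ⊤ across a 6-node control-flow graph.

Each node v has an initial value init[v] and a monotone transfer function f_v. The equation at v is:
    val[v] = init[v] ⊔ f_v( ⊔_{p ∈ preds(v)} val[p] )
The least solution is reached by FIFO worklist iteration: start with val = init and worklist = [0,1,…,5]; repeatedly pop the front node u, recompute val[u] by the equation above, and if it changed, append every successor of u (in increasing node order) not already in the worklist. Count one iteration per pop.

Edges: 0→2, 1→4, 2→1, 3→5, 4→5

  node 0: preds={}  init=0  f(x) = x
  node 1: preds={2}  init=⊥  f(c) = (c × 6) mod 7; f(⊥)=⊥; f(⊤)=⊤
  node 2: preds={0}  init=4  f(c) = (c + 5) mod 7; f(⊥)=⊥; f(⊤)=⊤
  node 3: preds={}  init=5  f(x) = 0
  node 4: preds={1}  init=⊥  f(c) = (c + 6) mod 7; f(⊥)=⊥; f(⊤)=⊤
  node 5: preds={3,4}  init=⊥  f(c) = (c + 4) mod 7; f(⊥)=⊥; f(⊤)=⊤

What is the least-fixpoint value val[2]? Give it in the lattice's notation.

⊤

Iteration log — 9 steps:
  step 1. node 0  ⊔preds=⊥  new=0  stable
  step 2. node 1  ⊔preds=4  new=3  old=⊥  +wl: 
  step 3. node 2  ⊔preds=0  new=⊤  old=4  +wl: 1
  step 4. node 3  ⊔preds=⊥  new=⊤  old=5  +wl: 
  step 5. node 4  ⊔preds=3  new=2  old=⊥  +wl: 
  step 6. node 5  ⊔preds=⊤  new=⊤  old=⊥  +wl: 
  step 7. node 1  ⊔preds=⊤  new=⊤  old=3  +wl: 4
  step 8. node 4  ⊔preds=⊤  new=⊤  old=2  +wl: 5
  step 9. node 5  ⊔preds=⊤  new=⊤  stable

Least fixpoint reached:
  node 0: 0
  node 1: ⊤
  node 2: ⊤
  node 3: ⊤
  node 4: ⊤
  node 5: ⊤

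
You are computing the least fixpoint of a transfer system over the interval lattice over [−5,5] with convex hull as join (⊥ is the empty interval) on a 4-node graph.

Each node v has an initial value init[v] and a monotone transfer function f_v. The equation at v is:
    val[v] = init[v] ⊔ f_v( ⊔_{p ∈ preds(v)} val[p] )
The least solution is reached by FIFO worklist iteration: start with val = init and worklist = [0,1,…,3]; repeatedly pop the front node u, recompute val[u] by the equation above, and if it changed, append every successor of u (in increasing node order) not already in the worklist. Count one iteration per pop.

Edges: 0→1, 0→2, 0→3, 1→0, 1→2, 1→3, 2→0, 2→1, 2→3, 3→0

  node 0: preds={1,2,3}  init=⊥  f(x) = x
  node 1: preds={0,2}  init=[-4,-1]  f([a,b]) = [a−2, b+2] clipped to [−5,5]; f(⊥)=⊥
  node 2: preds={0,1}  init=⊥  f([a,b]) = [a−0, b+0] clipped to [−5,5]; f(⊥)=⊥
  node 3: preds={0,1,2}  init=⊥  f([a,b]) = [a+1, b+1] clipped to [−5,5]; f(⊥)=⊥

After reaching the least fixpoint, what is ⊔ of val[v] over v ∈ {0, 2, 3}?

[-5,5]

Worklist (14 pops):
  #1 pop 0: in=[-4,-1] → [-4,-1] (was ⊥); enqueue []
  #2 pop 1: in=[-4,-1] → [-5,1] (was [-4,-1]); enqueue [0]
  #3 pop 2: in=[-5,1] → [-5,1] (was ⊥); enqueue [1]
  #4 pop 3: in=[-5,1] → [-4,2] (was ⊥); enqueue []
  #5 pop 0: in=[-5,2] → [-5,2] (was [-4,-1]); enqueue [2,3]
  #6 pop 1: in=[-5,2] → [-5,4] (was [-5,1]); enqueue [0]
  #7 pop 2: in=[-5,4] → [-5,4] (was [-5,1]); enqueue [1]
  #8 pop 3: in=[-5,4] → [-4,5] (was [-4,2]); enqueue []
  #9 pop 0: in=[-5,5] → [-5,5] (was [-5,2]); enqueue [2,3]
  #10 pop 1: in=[-5,5] → [-5,5] (was [-5,4]); enqueue [0]
  #11 pop 2: in=[-5,5] → [-5,5] (was [-5,4]); enqueue [1]
  #12 pop 3: in=[-5,5] → [-4,5] (no change)
  #13 pop 0: in=[-5,5] → [-5,5] (no change)
  #14 pop 1: in=[-5,5] → [-5,5] (no change)

Fixpoint:
  val[0] = [-5,5]
  val[1] = [-5,5]
  val[2] = [-5,5]
  val[3] = [-4,5]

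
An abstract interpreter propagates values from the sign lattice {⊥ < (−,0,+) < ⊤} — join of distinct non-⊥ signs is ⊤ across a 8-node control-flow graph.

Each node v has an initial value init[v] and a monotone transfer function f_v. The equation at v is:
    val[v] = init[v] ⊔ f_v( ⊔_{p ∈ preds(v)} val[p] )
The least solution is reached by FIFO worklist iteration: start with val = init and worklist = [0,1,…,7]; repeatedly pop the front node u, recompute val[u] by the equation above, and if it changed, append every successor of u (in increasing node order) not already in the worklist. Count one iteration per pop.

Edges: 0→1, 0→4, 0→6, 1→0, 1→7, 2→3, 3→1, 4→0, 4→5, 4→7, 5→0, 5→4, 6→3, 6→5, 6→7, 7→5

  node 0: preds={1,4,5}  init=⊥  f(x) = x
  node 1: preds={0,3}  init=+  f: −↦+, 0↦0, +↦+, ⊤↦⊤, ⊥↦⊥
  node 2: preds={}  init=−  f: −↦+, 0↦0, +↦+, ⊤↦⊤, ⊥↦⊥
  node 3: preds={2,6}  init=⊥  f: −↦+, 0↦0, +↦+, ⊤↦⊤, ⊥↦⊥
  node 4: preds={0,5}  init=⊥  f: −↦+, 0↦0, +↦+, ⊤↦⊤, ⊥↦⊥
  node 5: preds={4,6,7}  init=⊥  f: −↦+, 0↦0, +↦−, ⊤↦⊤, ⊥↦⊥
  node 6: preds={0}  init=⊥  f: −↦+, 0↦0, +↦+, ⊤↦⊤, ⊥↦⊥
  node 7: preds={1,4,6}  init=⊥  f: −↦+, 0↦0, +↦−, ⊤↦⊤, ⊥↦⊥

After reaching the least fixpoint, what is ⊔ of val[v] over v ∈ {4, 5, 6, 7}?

⊤

Trace (20 dequeues):
  [1] u=0 | in + | out + | prev ⊥ | push {}
  [2] u=1 | in + | out + | ==
  [3] u=2 | in ⊥ | out − | ==
  [4] u=3 | in − | out + | prev ⊥ | push {1}
  [5] u=4 | in + | out + | prev ⊥ | push {0}
  [6] u=5 | in + | out − | prev ⊥ | push {4}
  [7] u=6 | in + | out + | prev ⊥ | push {3,5}
  [8] u=7 | in + | out − | prev ⊥ | push {}
  [9] u=1 | in + | out + | ==
  [10] u=0 | in ⊤ | out ⊤ | prev + | push {1,6}
  [11] u=4 | in ⊤ | out ⊤ | prev + | push {0,7}
  [12] u=3 | in ⊤ | out ⊤ | prev + | push {}
  [13] u=5 | in ⊤ | out ⊤ | prev − | push {4}
  [14] u=1 | in ⊤ | out ⊤ | prev + | push {}
  [15] u=6 | in ⊤ | out ⊤ | prev + | push {3,5}
  [16] u=0 | in ⊤ | out ⊤ | ==
  [17] u=7 | in ⊤ | out ⊤ | prev − | push {}
  [18] u=4 | in ⊤ | out ⊤ | ==
  [19] u=3 | in ⊤ | out ⊤ | ==
  [20] u=5 | in ⊤ | out ⊤ | ==

Converged values:
  [0] ⊤
  [1] ⊤
  [2] −
  [3] ⊤
  [4] ⊤
  [5] ⊤
  [6] ⊤
  [7] ⊤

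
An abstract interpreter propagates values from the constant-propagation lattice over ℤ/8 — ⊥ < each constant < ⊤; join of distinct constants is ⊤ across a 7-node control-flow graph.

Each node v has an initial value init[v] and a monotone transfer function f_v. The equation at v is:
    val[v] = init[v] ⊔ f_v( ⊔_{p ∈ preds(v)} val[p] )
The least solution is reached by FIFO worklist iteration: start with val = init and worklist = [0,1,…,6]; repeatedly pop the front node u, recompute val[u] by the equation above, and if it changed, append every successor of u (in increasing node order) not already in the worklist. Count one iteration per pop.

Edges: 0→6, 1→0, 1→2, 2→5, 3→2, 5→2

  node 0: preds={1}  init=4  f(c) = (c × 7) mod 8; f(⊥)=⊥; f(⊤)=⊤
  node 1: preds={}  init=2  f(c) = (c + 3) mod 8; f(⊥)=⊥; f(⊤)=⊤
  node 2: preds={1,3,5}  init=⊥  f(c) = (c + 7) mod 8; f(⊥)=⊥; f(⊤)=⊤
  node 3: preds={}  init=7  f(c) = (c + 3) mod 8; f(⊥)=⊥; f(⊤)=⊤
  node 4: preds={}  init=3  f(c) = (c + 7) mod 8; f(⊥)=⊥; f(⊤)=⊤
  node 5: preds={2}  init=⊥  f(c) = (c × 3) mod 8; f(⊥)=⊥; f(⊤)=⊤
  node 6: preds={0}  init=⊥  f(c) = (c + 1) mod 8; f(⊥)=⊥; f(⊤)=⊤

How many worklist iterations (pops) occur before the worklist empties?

8

Trace (8 dequeues):
  [1] u=0 | in 2 | out ⊤ | prev 4 | push {}
  [2] u=1 | in ⊥ | out 2 | ==
  [3] u=2 | in ⊤ | out ⊤ | prev ⊥ | push {}
  [4] u=3 | in ⊥ | out 7 | ==
  [5] u=4 | in ⊥ | out 3 | ==
  [6] u=5 | in ⊤ | out ⊤ | prev ⊥ | push {2}
  [7] u=6 | in ⊤ | out ⊤ | prev ⊥ | push {}
  [8] u=2 | in ⊤ | out ⊤ | ==

Converged values:
  [0] ⊤
  [1] 2
  [2] ⊤
  [3] 7
  [4] 3
  [5] ⊤
  [6] ⊤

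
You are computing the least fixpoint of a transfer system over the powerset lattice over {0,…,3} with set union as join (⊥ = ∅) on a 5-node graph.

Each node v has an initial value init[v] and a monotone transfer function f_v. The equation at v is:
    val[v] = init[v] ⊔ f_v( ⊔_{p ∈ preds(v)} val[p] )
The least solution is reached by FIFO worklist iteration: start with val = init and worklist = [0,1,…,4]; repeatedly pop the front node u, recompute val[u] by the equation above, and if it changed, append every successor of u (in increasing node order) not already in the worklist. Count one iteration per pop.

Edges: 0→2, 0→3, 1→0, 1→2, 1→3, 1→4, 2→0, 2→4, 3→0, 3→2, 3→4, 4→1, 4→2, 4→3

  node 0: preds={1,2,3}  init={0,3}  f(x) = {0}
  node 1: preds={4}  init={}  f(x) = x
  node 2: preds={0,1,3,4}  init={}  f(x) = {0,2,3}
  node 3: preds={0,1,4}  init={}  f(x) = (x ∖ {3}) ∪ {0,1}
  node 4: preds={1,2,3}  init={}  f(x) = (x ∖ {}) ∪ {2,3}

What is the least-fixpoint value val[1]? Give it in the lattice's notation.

Trace (12 dequeues):
  [1] u=0 | in {} | out {0,3} | ==
  [2] u=1 | in {} | out {} | ==
  [3] u=2 | in {0,3} | out {0,2,3} | prev {} | push {0}
  [4] u=3 | in {0,3} | out {0,1} | prev {} | push {2}
  [5] u=4 | in {0,1,2,3} | out {0,1,2,3} | prev {} | push {1,3}
  [6] u=0 | in {0,1,2,3} | out {0,3} | ==
  [7] u=2 | in {0,1,2,3} | out {0,2,3} | ==
  [8] u=1 | in {0,1,2,3} | out {0,1,2,3} | prev {} | push {0,2,4}
  [9] u=3 | in {0,1,2,3} | out {0,1,2} | prev {0,1} | push {}
  [10] u=0 | in {0,1,2,3} | out {0,3} | ==
  [11] u=2 | in {0,1,2,3} | out {0,2,3} | ==
  [12] u=4 | in {0,1,2,3} | out {0,1,2,3} | ==

Converged values:
  [0] {0,3}
  [1] {0,1,2,3}
  [2] {0,2,3}
  [3] {0,1,2}
  [4] {0,1,2,3}

{0,1,2,3}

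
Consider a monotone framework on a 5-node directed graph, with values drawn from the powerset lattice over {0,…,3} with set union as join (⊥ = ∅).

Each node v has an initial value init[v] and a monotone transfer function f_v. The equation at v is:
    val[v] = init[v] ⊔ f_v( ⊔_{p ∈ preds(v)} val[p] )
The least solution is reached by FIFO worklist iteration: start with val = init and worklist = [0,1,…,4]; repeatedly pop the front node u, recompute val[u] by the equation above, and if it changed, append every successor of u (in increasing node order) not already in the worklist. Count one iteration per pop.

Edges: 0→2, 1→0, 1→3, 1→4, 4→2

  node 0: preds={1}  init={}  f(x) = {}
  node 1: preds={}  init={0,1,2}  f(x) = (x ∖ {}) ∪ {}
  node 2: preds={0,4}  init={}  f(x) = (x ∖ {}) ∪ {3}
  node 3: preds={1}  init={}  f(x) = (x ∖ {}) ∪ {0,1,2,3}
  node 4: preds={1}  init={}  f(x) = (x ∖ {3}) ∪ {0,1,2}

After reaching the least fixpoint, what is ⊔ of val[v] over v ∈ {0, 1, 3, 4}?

{0,1,2,3}

Iteration log — 6 steps:
  step 1. node 0  ⊔preds={0,1,2}  new={}  stable
  step 2. node 1  ⊔preds={}  new={0,1,2}  stable
  step 3. node 2  ⊔preds={}  new={3}  old={}  +wl: 
  step 4. node 3  ⊔preds={0,1,2}  new={0,1,2,3}  old={}  +wl: 
  step 5. node 4  ⊔preds={0,1,2}  new={0,1,2}  old={}  +wl: 2
  step 6. node 2  ⊔preds={0,1,2}  new={0,1,2,3}  old={3}  +wl: 

Least fixpoint reached:
  node 0: {}
  node 1: {0,1,2}
  node 2: {0,1,2,3}
  node 3: {0,1,2,3}
  node 4: {0,1,2}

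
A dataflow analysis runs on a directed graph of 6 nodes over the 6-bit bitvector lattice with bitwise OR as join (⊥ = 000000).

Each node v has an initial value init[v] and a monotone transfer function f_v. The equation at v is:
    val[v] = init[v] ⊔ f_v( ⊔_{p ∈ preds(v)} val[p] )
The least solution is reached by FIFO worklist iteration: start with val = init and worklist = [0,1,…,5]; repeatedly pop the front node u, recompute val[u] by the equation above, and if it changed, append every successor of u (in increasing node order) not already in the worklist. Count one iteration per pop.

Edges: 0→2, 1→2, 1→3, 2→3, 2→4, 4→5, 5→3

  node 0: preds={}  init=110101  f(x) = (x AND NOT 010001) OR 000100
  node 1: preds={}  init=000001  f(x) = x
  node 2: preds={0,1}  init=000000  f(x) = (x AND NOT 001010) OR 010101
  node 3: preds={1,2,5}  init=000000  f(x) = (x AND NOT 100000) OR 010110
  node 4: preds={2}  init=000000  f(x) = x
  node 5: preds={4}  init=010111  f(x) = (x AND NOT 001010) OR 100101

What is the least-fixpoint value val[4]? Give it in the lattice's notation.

Trace (7 dequeues):
  [1] u=0 | in 000000 | out 110101 | ==
  [2] u=1 | in 000000 | out 000001 | ==
  [3] u=2 | in 110101 | out 110101 | prev 000000 | push {}
  [4] u=3 | in 110111 | out 010111 | prev 000000 | push {}
  [5] u=4 | in 110101 | out 110101 | prev 000000 | push {}
  [6] u=5 | in 110101 | out 110111 | prev 010111 | push {3}
  [7] u=3 | in 110111 | out 010111 | ==

Converged values:
  [0] 110101
  [1] 000001
  [2] 110101
  [3] 010111
  [4] 110101
  [5] 110111

110101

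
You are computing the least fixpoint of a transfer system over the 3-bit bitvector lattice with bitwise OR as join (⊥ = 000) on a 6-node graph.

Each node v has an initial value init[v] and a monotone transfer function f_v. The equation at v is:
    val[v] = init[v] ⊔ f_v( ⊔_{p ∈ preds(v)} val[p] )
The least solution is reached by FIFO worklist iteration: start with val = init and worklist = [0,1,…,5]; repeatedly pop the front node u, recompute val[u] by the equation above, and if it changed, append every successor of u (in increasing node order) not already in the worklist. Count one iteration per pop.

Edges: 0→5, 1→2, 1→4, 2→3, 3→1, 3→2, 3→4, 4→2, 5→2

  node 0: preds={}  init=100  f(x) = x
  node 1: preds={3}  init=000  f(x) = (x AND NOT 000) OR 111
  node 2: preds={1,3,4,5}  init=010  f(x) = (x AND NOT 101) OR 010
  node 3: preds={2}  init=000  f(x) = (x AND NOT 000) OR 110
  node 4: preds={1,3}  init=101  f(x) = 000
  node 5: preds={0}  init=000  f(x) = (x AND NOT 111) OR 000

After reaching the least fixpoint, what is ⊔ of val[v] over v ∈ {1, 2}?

Trace (8 dequeues):
  [1] u=0 | in 000 | out 100 | ==
  [2] u=1 | in 000 | out 111 | prev 000 | push {}
  [3] u=2 | in 111 | out 010 | ==
  [4] u=3 | in 010 | out 110 | prev 000 | push {1,2}
  [5] u=4 | in 111 | out 101 | ==
  [6] u=5 | in 100 | out 000 | ==
  [7] u=1 | in 110 | out 111 | ==
  [8] u=2 | in 111 | out 010 | ==

Converged values:
  [0] 100
  [1] 111
  [2] 010
  [3] 110
  [4] 101
  [5] 000

111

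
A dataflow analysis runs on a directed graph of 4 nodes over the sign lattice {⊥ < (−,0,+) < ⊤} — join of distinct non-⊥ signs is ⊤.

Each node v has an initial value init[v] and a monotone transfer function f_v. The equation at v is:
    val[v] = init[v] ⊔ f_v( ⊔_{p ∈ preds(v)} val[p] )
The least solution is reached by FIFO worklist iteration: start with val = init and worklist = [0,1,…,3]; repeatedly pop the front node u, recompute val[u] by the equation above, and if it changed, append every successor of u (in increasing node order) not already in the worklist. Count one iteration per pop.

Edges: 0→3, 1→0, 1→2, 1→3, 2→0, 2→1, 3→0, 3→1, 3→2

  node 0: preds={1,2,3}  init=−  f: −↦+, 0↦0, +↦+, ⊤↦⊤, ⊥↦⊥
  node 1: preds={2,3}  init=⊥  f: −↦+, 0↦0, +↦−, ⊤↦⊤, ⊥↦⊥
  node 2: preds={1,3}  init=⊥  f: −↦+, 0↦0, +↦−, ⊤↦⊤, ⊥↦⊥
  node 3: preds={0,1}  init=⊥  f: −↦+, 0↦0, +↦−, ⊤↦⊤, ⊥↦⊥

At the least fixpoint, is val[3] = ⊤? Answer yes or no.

Worklist (13 pops):
  #1 pop 0: in=⊥ → − (no change)
  #2 pop 1: in=⊥ → ⊥ (no change)
  #3 pop 2: in=⊥ → ⊥ (no change)
  #4 pop 3: in=− → + (was ⊥); enqueue [0,1,2]
  #5 pop 0: in=+ → ⊤ (was −); enqueue [3]
  #6 pop 1: in=+ → − (was ⊥); enqueue [0]
  #7 pop 2: in=⊤ → ⊤ (was ⊥); enqueue [1]
  #8 pop 3: in=⊤ → ⊤ (was +); enqueue [2]
  #9 pop 0: in=⊤ → ⊤ (no change)
  #10 pop 1: in=⊤ → ⊤ (was −); enqueue [0,3]
  #11 pop 2: in=⊤ → ⊤ (no change)
  #12 pop 0: in=⊤ → ⊤ (no change)
  #13 pop 3: in=⊤ → ⊤ (no change)

Fixpoint:
  val[0] = ⊤
  val[1] = ⊤
  val[2] = ⊤
  val[3] = ⊤

yes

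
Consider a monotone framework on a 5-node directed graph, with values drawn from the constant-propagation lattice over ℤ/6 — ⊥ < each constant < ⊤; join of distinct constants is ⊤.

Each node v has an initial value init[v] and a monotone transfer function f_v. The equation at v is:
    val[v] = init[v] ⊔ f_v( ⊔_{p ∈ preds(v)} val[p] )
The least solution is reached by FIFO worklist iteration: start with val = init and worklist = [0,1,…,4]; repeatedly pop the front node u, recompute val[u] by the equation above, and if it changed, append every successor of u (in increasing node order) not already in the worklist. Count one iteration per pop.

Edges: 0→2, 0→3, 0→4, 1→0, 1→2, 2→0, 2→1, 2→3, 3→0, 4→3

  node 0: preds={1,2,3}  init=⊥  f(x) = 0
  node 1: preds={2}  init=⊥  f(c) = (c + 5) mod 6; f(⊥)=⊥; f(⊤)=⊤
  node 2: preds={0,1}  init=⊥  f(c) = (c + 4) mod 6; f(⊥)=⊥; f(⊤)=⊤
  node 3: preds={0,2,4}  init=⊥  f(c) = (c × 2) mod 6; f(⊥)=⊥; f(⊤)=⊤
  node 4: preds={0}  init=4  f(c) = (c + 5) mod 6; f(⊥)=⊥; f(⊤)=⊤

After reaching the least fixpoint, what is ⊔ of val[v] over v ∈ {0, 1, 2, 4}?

⊤

Iteration log — 15 steps:
  step 1. node 0  ⊔preds=⊥  new=0  old=⊥  +wl: 
  step 2. node 1  ⊔preds=⊥  new=⊥  stable
  step 3. node 2  ⊔preds=0  new=4  old=⊥  +wl: 0,1
  step 4. node 3  ⊔preds=⊤  new=⊤  old=⊥  +wl: 
  step 5. node 4  ⊔preds=0  new=⊤  old=4  +wl: 3
  step 6. node 0  ⊔preds=⊤  new=0  stable
  step 7. node 1  ⊔preds=4  new=3  old=⊥  +wl: 0,2
  step 8. node 3  ⊔preds=⊤  new=⊤  stable
  step 9. node 0  ⊔preds=⊤  new=0  stable
  step 10. node 2  ⊔preds=⊤  new=⊤  old=4  +wl: 0,1,3
  step 11. node 0  ⊔preds=⊤  new=0  stable
  step 12. node 1  ⊔preds=⊤  new=⊤  old=3  +wl: 0,2
  step 13. node 3  ⊔preds=⊤  new=⊤  stable
  step 14. node 0  ⊔preds=⊤  new=0  stable
  step 15. node 2  ⊔preds=⊤  new=⊤  stable

Least fixpoint reached:
  node 0: 0
  node 1: ⊤
  node 2: ⊤
  node 3: ⊤
  node 4: ⊤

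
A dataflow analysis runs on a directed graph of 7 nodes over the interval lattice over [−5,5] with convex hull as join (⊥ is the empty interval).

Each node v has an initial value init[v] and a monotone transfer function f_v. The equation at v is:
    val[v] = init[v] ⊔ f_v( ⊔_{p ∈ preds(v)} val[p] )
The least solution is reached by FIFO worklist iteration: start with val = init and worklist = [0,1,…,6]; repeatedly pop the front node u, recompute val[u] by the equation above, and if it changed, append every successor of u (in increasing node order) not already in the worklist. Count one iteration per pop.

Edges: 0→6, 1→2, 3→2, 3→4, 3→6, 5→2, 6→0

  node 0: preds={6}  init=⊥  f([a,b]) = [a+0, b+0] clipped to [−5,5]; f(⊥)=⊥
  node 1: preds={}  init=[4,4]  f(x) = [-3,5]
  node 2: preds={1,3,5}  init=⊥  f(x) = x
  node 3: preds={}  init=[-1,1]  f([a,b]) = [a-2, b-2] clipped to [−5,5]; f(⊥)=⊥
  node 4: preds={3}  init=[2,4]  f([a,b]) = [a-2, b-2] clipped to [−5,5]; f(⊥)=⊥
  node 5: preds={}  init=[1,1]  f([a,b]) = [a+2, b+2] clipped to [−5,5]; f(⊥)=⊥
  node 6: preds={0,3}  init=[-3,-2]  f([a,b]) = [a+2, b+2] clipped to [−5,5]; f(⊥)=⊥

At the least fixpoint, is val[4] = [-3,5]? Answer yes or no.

Iteration log — 11 steps:
  step 1. node 0  ⊔preds=[-3,-2]  new=[-3,-2]  old=⊥  +wl: 
  step 2. node 1  ⊔preds=⊥  new=[-3,5]  old=[4,4]  +wl: 
  step 3. node 2  ⊔preds=[-3,5]  new=[-3,5]  old=⊥  +wl: 
  step 4. node 3  ⊔preds=⊥  new=[-1,1]  stable
  step 5. node 4  ⊔preds=[-1,1]  new=[-3,4]  old=[2,4]  +wl: 
  step 6. node 5  ⊔preds=⊥  new=[1,1]  stable
  step 7. node 6  ⊔preds=[-3,1]  new=[-3,3]  old=[-3,-2]  +wl: 0
  step 8. node 0  ⊔preds=[-3,3]  new=[-3,3]  old=[-3,-2]  +wl: 6
  step 9. node 6  ⊔preds=[-3,3]  new=[-3,5]  old=[-3,3]  +wl: 0
  step 10. node 0  ⊔preds=[-3,5]  new=[-3,5]  old=[-3,3]  +wl: 6
  step 11. node 6  ⊔preds=[-3,5]  new=[-3,5]  stable

Least fixpoint reached:
  node 0: [-3,5]
  node 1: [-3,5]
  node 2: [-3,5]
  node 3: [-1,1]
  node 4: [-3,4]
  node 5: [1,1]
  node 6: [-3,5]

no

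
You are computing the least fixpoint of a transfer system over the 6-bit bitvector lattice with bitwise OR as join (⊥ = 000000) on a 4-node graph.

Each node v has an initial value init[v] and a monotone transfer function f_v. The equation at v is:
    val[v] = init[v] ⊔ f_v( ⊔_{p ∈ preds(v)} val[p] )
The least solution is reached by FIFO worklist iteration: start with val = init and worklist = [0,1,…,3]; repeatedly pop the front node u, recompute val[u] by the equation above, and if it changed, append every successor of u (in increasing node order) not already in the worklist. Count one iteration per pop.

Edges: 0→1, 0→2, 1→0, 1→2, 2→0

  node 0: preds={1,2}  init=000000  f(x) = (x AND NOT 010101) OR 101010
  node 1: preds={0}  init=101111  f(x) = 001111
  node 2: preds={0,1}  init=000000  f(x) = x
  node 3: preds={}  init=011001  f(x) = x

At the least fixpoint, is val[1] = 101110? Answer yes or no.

Trace (5 dequeues):
  [1] u=0 | in 101111 | out 101010 | prev 000000 | push {}
  [2] u=1 | in 101010 | out 101111 | ==
  [3] u=2 | in 101111 | out 101111 | prev 000000 | push {0}
  [4] u=3 | in 000000 | out 011001 | ==
  [5] u=0 | in 101111 | out 101010 | ==

Converged values:
  [0] 101010
  [1] 101111
  [2] 101111
  [3] 011001

no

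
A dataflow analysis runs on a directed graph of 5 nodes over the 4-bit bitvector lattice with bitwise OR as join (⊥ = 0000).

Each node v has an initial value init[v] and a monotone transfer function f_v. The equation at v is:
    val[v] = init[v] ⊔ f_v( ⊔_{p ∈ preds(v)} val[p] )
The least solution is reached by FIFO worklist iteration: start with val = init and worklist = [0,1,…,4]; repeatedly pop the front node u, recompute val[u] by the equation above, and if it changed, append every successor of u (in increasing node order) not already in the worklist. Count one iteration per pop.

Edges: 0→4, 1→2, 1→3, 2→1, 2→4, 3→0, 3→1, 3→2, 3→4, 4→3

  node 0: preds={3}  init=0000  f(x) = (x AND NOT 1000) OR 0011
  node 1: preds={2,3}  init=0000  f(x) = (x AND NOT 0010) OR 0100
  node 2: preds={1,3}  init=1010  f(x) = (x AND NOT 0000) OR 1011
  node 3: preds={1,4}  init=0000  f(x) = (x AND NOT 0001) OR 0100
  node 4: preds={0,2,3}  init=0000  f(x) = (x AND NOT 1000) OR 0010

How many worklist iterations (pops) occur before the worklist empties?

13

Worklist (13 pops):
  #1 pop 0: in=0000 → 0011 (was 0000); enqueue []
  #2 pop 1: in=1010 → 1100 (was 0000); enqueue []
  #3 pop 2: in=1100 → 1111 (was 1010); enqueue [1]
  #4 pop 3: in=1100 → 1100 (was 0000); enqueue [0,2]
  #5 pop 4: in=1111 → 0111 (was 0000); enqueue [3]
  #6 pop 1: in=1111 → 1101 (was 1100); enqueue []
  #7 pop 0: in=1100 → 0111 (was 0011); enqueue [4]
  #8 pop 2: in=1101 → 1111 (no change)
  #9 pop 3: in=1111 → 1110 (was 1100); enqueue [0,1,2]
  #10 pop 4: in=1111 → 0111 (no change)
  #11 pop 0: in=1110 → 0111 (no change)
  #12 pop 1: in=1111 → 1101 (no change)
  #13 pop 2: in=1111 → 1111 (no change)

Fixpoint:
  val[0] = 0111
  val[1] = 1101
  val[2] = 1111
  val[3] = 1110
  val[4] = 0111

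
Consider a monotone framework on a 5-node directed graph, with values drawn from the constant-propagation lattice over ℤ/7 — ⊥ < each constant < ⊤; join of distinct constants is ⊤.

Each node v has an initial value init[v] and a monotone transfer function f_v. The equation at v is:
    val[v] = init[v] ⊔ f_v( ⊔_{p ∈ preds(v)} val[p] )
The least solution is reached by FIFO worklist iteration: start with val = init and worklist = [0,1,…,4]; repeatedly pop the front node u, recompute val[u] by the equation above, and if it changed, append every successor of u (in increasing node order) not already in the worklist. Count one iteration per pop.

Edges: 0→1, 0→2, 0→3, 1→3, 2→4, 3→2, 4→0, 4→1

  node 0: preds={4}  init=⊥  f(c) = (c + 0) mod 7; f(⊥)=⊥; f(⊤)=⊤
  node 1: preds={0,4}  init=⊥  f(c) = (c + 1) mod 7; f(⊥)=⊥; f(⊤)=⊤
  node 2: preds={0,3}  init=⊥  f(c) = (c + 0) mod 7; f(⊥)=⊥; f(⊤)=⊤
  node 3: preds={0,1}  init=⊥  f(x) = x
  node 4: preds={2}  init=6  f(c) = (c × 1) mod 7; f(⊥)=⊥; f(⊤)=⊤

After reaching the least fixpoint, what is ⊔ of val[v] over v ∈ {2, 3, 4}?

Trace (11 dequeues):
  [1] u=0 | in 6 | out 6 | prev ⊥ | push {}
  [2] u=1 | in 6 | out 0 | prev ⊥ | push {}
  [3] u=2 | in 6 | out 6 | prev ⊥ | push {}
  [4] u=3 | in ⊤ | out ⊤ | prev ⊥ | push {2}
  [5] u=4 | in 6 | out 6 | ==
  [6] u=2 | in ⊤ | out ⊤ | prev 6 | push {4}
  [7] u=4 | in ⊤ | out ⊤ | prev 6 | push {0,1}
  [8] u=0 | in ⊤ | out ⊤ | prev 6 | push {2,3}
  [9] u=1 | in ⊤ | out ⊤ | prev 0 | push {}
  [10] u=2 | in ⊤ | out ⊤ | ==
  [11] u=3 | in ⊤ | out ⊤ | ==

Converged values:
  [0] ⊤
  [1] ⊤
  [2] ⊤
  [3] ⊤
  [4] ⊤

⊤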